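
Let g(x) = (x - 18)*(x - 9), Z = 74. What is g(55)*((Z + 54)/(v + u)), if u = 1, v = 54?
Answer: 217856/55 ≈ 3961.0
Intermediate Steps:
g(x) = (-18 + x)*(-9 + x)
g(55)*((Z + 54)/(v + u)) = (162 + 55**2 - 27*55)*((74 + 54)/(54 + 1)) = (162 + 3025 - 1485)*(128/55) = 1702*(128*(1/55)) = 1702*(128/55) = 217856/55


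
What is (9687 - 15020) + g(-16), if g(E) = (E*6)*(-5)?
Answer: -4853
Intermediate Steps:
g(E) = -30*E (g(E) = (6*E)*(-5) = -30*E)
(9687 - 15020) + g(-16) = (9687 - 15020) - 30*(-16) = -5333 + 480 = -4853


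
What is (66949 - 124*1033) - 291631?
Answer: -352774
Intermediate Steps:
(66949 - 124*1033) - 291631 = (66949 - 128092) - 291631 = -61143 - 291631 = -352774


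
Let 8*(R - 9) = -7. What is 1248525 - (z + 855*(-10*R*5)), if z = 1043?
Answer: 6379303/4 ≈ 1.5948e+6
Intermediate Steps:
R = 65/8 (R = 9 + (1/8)*(-7) = 9 - 7/8 = 65/8 ≈ 8.1250)
1248525 - (z + 855*(-10*R*5)) = 1248525 - (1043 + 855*(-10*65/8*5)) = 1248525 - (1043 + 855*(-325/4*5)) = 1248525 - (1043 + 855*(-1625/4)) = 1248525 - (1043 - 1389375/4) = 1248525 - 1*(-1385203/4) = 1248525 + 1385203/4 = 6379303/4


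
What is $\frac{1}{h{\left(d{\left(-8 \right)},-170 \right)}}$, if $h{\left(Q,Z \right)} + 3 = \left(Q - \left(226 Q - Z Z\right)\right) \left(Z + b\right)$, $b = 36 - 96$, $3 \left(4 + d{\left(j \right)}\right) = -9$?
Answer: $- \frac{1}{7009253} \approx -1.4267 \cdot 10^{-7}$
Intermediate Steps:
$d{\left(j \right)} = -7$ ($d{\left(j \right)} = -4 + \frac{1}{3} \left(-9\right) = -4 - 3 = -7$)
$b = -60$
$h{\left(Q,Z \right)} = -3 + \left(-60 + Z\right) \left(Z^{2} - 225 Q\right)$ ($h{\left(Q,Z \right)} = -3 + \left(Q - \left(226 Q - Z Z\right)\right) \left(Z - 60\right) = -3 + \left(Q - \left(- Z^{2} + 226 Q\right)\right) \left(-60 + Z\right) = -3 + \left(Z^{2} - 225 Q\right) \left(-60 + Z\right) = -3 + \left(-60 + Z\right) \left(Z^{2} - 225 Q\right)$)
$\frac{1}{h{\left(d{\left(-8 \right)},-170 \right)}} = \frac{1}{-3 + \left(-170\right)^{3} - 60 \left(-170\right)^{2} + 13500 \left(-7\right) - \left(-1575\right) \left(-170\right)} = \frac{1}{-3 - 4913000 - 1734000 - 94500 - 267750} = \frac{1}{-7009253} = - \frac{1}{7009253}$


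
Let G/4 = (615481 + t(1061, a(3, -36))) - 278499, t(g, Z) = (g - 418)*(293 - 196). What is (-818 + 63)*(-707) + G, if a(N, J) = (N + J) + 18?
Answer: 2131197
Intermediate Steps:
a(N, J) = 18 + J + N (a(N, J) = (J + N) + 18 = 18 + J + N)
t(g, Z) = -40546 + 97*g (t(g, Z) = (-418 + g)*97 = -40546 + 97*g)
G = 1597412 (G = 4*((615481 + (-40546 + 97*1061)) - 278499) = 4*((615481 + (-40546 + 102917)) - 278499) = 4*((615481 + 62371) - 278499) = 4*(677852 - 278499) = 4*399353 = 1597412)
(-818 + 63)*(-707) + G = (-818 + 63)*(-707) + 1597412 = -755*(-707) + 1597412 = 533785 + 1597412 = 2131197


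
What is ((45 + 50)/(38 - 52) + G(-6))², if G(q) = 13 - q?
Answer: 29241/196 ≈ 149.19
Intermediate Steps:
((45 + 50)/(38 - 52) + G(-6))² = ((45 + 50)/(38 - 52) + (13 - 1*(-6)))² = (95/(-14) + (13 + 6))² = (95*(-1/14) + 19)² = (-95/14 + 19)² = (171/14)² = 29241/196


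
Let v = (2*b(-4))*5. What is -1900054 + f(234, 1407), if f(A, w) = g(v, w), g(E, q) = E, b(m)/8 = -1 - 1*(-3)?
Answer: -1899894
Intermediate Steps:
b(m) = 16 (b(m) = 8*(-1 - 1*(-3)) = 8*(-1 + 3) = 8*2 = 16)
v = 160 (v = (2*16)*5 = 32*5 = 160)
f(A, w) = 160
-1900054 + f(234, 1407) = -1900054 + 160 = -1899894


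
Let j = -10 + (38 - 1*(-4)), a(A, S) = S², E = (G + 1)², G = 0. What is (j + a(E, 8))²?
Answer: 9216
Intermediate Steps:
E = 1 (E = (0 + 1)² = 1² = 1)
j = 32 (j = -10 + (38 + 4) = -10 + 42 = 32)
(j + a(E, 8))² = (32 + 8²)² = (32 + 64)² = 96² = 9216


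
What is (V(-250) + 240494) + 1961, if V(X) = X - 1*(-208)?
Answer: 242413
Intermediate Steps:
V(X) = 208 + X (V(X) = X + 208 = 208 + X)
(V(-250) + 240494) + 1961 = ((208 - 250) + 240494) + 1961 = (-42 + 240494) + 1961 = 240452 + 1961 = 242413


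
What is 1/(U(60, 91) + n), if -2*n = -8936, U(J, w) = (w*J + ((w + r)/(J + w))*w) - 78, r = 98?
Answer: 151/1504549 ≈ 0.00010036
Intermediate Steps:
U(J, w) = -78 + J*w + w*(98 + w)/(J + w) (U(J, w) = (w*J + ((w + 98)/(J + w))*w) - 78 = (J*w + ((98 + w)/(J + w))*w) - 78 = (J*w + w*(98 + w)/(J + w)) - 78 = -78 + J*w + w*(98 + w)/(J + w))
n = 4468 (n = -½*(-8936) = 4468)
1/(U(60, 91) + n) = 1/((91² - 78*60 + 20*91 + 60*91² + 91*60²)/(60 + 91) + 4468) = 1/((8281 - 4680 + 1820 + 60*8281 + 91*3600)/151 + 4468) = 1/((8281 - 4680 + 1820 + 496860 + 327600)/151 + 4468) = 1/((1/151)*829881 + 4468) = 1/(829881/151 + 4468) = 1/(1504549/151) = 151/1504549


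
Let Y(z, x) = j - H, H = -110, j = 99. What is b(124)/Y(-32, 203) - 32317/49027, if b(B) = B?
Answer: -61355/931513 ≈ -0.065866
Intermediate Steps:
Y(z, x) = 209 (Y(z, x) = 99 - 1*(-110) = 99 + 110 = 209)
b(124)/Y(-32, 203) - 32317/49027 = 124/209 - 32317/49027 = -61355/931513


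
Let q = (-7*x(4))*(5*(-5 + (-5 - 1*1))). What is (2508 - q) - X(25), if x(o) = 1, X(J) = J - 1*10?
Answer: 2108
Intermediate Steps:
X(J) = -10 + J (X(J) = J - 10 = -10 + J)
q = 385 (q = (-7*1)*(5*(-5 + (-5 - 1*1))) = -35*(-5 + (-5 - 1)) = -35*(-5 - 6) = -35*(-11) = -7*(-55) = 385)
(2508 - q) - X(25) = (2508 - 1*385) - (-10 + 25) = (2508 - 385) - 1*15 = 2123 - 15 = 2108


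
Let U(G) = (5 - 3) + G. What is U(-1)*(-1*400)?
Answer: -400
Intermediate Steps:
U(G) = 2 + G
U(-1)*(-1*400) = (2 - 1)*(-1*400) = 1*(-400) = -400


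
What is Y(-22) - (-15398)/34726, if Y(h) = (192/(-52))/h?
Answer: 1517669/2482909 ≈ 0.61125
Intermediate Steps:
Y(h) = -48/(13*h) (Y(h) = (192*(-1/52))/h = -48/(13*h))
Y(-22) - (-15398)/34726 = -48/13/(-22) - (-15398)/34726 = -48/13*(-1/22) - (-15398)/34726 = 24/143 - 1*(-7699/17363) = 24/143 + 7699/17363 = 1517669/2482909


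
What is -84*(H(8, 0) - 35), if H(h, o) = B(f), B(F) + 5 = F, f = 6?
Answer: 2856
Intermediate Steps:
B(F) = -5 + F
H(h, o) = 1 (H(h, o) = -5 + 6 = 1)
-84*(H(8, 0) - 35) = -84*(1 - 35) = -84*(-34) = 2856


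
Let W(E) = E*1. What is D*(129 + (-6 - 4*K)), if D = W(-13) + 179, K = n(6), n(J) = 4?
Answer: 17762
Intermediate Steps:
W(E) = E
K = 4
D = 166 (D = -13 + 179 = 166)
D*(129 + (-6 - 4*K)) = 166*(129 + (-6 - 4*4)) = 166*(129 + (-6 - 16)) = 166*(129 - 22) = 166*107 = 17762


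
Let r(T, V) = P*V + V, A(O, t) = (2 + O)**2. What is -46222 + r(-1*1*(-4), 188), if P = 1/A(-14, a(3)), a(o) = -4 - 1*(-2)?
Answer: -1657177/36 ≈ -46033.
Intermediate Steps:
a(o) = -2 (a(o) = -4 + 2 = -2)
P = 1/144 (P = 1/((2 - 14)**2) = 1/((-12)**2) = 1/144 ≈ 0.0069444)
r(T, V) = 145*V/144 (r(T, V) = V/144 + V = 145*V/144)
-46222 + r(-1*1*(-4), 188) = -46222 + (145/144)*188 = -46222 + 6815/36 = -1657177/36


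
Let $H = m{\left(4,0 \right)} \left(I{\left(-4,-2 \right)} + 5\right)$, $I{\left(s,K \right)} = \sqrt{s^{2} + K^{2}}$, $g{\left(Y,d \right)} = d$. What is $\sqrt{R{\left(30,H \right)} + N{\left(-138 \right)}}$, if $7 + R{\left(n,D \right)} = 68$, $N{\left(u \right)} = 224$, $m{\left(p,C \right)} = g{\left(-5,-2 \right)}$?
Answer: $\sqrt{285} \approx 16.882$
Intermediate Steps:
$I{\left(s,K \right)} = \sqrt{K^{2} + s^{2}}$
$m{\left(p,C \right)} = -2$
$H = -10 - 4 \sqrt{5}$ ($H = - 2 \left(\sqrt{\left(-2\right)^{2} + \left(-4\right)^{2}} + 5\right) = - 2 \left(\sqrt{4 + 16} + 5\right) = - 2 \left(\sqrt{20} + 5\right) = - 2 \left(2 \sqrt{5} + 5\right) = - 2 \left(5 + 2 \sqrt{5}\right) = -10 - 4 \sqrt{5} \approx -18.944$)
$R{\left(n,D \right)} = 61$ ($R{\left(n,D \right)} = -7 + 68 = 61$)
$\sqrt{R{\left(30,H \right)} + N{\left(-138 \right)}} = \sqrt{61 + 224} = \sqrt{285}$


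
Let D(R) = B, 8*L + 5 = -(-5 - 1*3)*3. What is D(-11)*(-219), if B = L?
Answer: -4161/8 ≈ -520.13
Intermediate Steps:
L = 19/8 (L = -5/8 + (-(-5 - 1*3)*3)/8 = -5/8 + (-(-5 - 3)*3)/8 = -5/8 + (-(-8)*3)/8 = -5/8 + (-1*(-24))/8 = -5/8 + (⅛)*24 = -5/8 + 3 = 19/8 ≈ 2.3750)
B = 19/8 ≈ 2.3750
D(R) = 19/8
D(-11)*(-219) = (19/8)*(-219) = -4161/8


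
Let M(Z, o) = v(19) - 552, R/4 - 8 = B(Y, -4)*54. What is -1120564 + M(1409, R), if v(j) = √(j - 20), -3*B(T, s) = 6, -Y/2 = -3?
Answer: -1121116 + I ≈ -1.1211e+6 + 1.0*I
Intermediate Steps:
Y = 6 (Y = -2*(-3) = 6)
B(T, s) = -2 (B(T, s) = -⅓*6 = -2)
v(j) = √(-20 + j)
R = -400 (R = 32 + 4*(-2*54) = 32 + 4*(-108) = 32 - 432 = -400)
M(Z, o) = -552 + I (M(Z, o) = √(-20 + 19) - 552 = √(-1) - 552 = I - 552 = -552 + I)
-1120564 + M(1409, R) = -1120564 + (-552 + I) = -1121116 + I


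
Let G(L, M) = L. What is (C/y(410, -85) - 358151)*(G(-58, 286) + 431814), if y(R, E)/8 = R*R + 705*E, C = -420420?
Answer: -3345507734651498/21635 ≈ -1.5463e+11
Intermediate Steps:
y(R, E) = 8*R² + 5640*E (y(R, E) = 8*(R*R + 705*E) = 8*(R² + 705*E) = 8*R² + 5640*E)
(C/y(410, -85) - 358151)*(G(-58, 286) + 431814) = (-420420/(8*410² + 5640*(-85)) - 358151)*(-58 + 431814) = (-420420/(8*168100 - 479400) - 358151)*431756 = (-420420/(1344800 - 479400) - 358151)*431756 = (-420420/865400 - 358151)*431756 = (-420420*1/865400 - 358151)*431756 = (-21021/43270 - 358151)*431756 = -15497214791/43270*431756 = -3345507734651498/21635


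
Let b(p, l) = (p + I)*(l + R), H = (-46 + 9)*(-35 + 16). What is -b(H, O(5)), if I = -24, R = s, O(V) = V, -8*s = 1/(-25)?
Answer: -679679/200 ≈ -3398.4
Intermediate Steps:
s = 1/200 (s = -⅛/(-25) = -⅛*(-1/25) = 1/200 ≈ 0.0050000)
R = 1/200 ≈ 0.0050000
H = 703 (H = -37*(-19) = 703)
b(p, l) = (-24 + p)*(1/200 + l) (b(p, l) = (p - 24)*(l + 1/200) = (-24 + p)*(1/200 + l))
-b(H, O(5)) = -(-3/25 - 24*5 + (1/200)*703 + 5*703) = -(-3/25 - 120 + 703/200 + 3515) = -1*679679/200 = -679679/200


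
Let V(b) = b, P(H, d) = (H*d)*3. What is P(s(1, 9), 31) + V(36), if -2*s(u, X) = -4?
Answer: 222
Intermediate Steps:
s(u, X) = 2 (s(u, X) = -½*(-4) = 2)
P(H, d) = 3*H*d
P(s(1, 9), 31) + V(36) = 3*2*31 + 36 = 186 + 36 = 222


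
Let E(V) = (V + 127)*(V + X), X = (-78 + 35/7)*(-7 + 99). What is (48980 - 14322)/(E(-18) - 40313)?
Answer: -2666/59563 ≈ -0.044759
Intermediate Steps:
X = -6716 (X = (-78 + 35*(⅐))*92 = (-78 + 5)*92 = -73*92 = -6716)
E(V) = (-6716 + V)*(127 + V) (E(V) = (V + 127)*(V - 6716) = (127 + V)*(-6716 + V) = (-6716 + V)*(127 + V))
(48980 - 14322)/(E(-18) - 40313) = (48980 - 14322)/((-852932 + (-18)² - 6589*(-18)) - 40313) = 34658/((-852932 + 324 + 118602) - 40313) = 34658/(-734006 - 40313) = 34658/(-774319) = 34658*(-1/774319) = -2666/59563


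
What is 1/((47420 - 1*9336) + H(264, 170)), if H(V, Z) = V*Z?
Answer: 1/82964 ≈ 1.2053e-5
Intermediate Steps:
1/((47420 - 1*9336) + H(264, 170)) = 1/((47420 - 1*9336) + 264*170) = 1/((47420 - 9336) + 44880) = 1/(38084 + 44880) = 1/82964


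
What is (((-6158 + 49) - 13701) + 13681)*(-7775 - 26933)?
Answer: 212725332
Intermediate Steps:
(((-6158 + 49) - 13701) + 13681)*(-7775 - 26933) = ((-6109 - 13701) + 13681)*(-34708) = (-19810 + 13681)*(-34708) = -6129*(-34708) = 212725332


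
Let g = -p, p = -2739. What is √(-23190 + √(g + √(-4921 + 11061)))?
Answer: √(-23190 + √(2739 + 2*√1535)) ≈ 152.11*I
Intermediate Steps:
g = 2739 (g = -1*(-2739) = 2739)
√(-23190 + √(g + √(-4921 + 11061))) = √(-23190 + √(2739 + √(-4921 + 11061))) = √(-23190 + √(2739 + √6140)) = √(-23190 + √(2739 + 2*√1535))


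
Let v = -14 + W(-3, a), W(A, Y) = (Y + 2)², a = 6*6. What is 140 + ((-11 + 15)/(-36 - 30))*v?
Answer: 160/3 ≈ 53.333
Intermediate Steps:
a = 36
W(A, Y) = (2 + Y)²
v = 1430 (v = -14 + (2 + 36)² = -14 + 38² = -14 + 1444 = 1430)
140 + ((-11 + 15)/(-36 - 30))*v = 140 + ((-11 + 15)/(-36 - 30))*1430 = 140 + (4/(-66))*1430 = 140 + (4*(-1/66))*1430 = 140 - 2/33*1430 = 140 - 260/3 = 160/3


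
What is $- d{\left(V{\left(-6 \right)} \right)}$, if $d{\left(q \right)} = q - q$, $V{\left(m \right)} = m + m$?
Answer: $0$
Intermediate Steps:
$V{\left(m \right)} = 2 m$
$d{\left(q \right)} = 0$
$- d{\left(V{\left(-6 \right)} \right)} = \left(-1\right) 0 = 0$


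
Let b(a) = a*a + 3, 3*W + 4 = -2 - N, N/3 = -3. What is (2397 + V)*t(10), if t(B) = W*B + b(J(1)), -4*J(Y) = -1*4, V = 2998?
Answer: 75530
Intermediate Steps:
N = -9 (N = 3*(-3) = -9)
W = 1 (W = -4/3 + (-2 - 1*(-9))/3 = -4/3 + (-2 + 9)/3 = -4/3 + (⅓)*7 = -4/3 + 7/3 = 1)
J(Y) = 1 (J(Y) = -(-1)*4/4 = -¼*(-4) = 1)
b(a) = 3 + a² (b(a) = a² + 3 = 3 + a²)
t(B) = 4 + B (t(B) = 1*B + (3 + 1²) = B + (3 + 1) = B + 4 = 4 + B)
(2397 + V)*t(10) = (2397 + 2998)*(4 + 10) = 5395*14 = 75530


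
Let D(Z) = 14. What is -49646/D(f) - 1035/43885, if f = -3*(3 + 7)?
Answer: -217872920/61439 ≈ -3546.2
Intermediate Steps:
f = -30 (f = -3*10 = -30)
-49646/D(f) - 1035/43885 = -49646/14 - 1035/43885 = -49646*1/14 - 1035*1/43885 = -24823/7 - 207/8777 = -217872920/61439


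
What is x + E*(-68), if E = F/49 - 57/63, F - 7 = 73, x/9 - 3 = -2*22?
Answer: -61519/147 ≈ -418.50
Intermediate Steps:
x = -369 (x = 27 + 9*(-2*22) = 27 + 9*(-44) = 27 - 396 = -369)
F = 80 (F = 7 + 73 = 80)
E = 107/147 (E = 80/49 - 57/63 = 80*(1/49) - 57*1/63 = 80/49 - 19/21 = 107/147 ≈ 0.72789)
x + E*(-68) = -369 + (107/147)*(-68) = -369 - 7276/147 = -61519/147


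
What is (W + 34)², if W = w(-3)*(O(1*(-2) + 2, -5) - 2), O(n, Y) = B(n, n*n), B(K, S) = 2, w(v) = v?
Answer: 1156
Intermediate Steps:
O(n, Y) = 2
W = 0 (W = -3*(2 - 2) = -3*0 = 0)
(W + 34)² = (0 + 34)² = 34² = 1156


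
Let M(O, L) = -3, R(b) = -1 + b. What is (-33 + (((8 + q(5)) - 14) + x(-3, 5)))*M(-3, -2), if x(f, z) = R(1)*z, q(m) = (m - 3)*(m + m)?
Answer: 57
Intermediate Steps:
q(m) = 2*m*(-3 + m) (q(m) = (-3 + m)*(2*m) = 2*m*(-3 + m))
x(f, z) = 0 (x(f, z) = (-1 + 1)*z = 0*z = 0)
(-33 + (((8 + q(5)) - 14) + x(-3, 5)))*M(-3, -2) = (-33 + (((8 + 2*5*(-3 + 5)) - 14) + 0))*(-3) = (-33 + (((8 + 2*5*2) - 14) + 0))*(-3) = (-33 + (((8 + 20) - 14) + 0))*(-3) = (-33 + ((28 - 14) + 0))*(-3) = (-33 + (14 + 0))*(-3) = (-33 + 14)*(-3) = -19*(-3) = 57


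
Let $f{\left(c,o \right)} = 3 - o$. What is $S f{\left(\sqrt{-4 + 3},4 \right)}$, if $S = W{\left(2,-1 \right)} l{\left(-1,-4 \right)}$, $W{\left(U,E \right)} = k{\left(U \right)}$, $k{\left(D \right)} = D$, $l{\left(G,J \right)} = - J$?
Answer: $-8$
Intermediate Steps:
$W{\left(U,E \right)} = U$
$S = 8$ ($S = 2 \left(\left(-1\right) \left(-4\right)\right) = 2 \cdot 4 = 8$)
$S f{\left(\sqrt{-4 + 3},4 \right)} = 8 \left(3 - 4\right) = 8 \left(-1\right) = -8$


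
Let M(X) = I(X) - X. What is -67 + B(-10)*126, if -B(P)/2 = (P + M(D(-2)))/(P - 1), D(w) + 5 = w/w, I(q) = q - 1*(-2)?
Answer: -2753/11 ≈ -250.27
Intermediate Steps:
I(q) = 2 + q (I(q) = q + 2 = 2 + q)
D(w) = -4 (D(w) = -5 + w/w = -5 + 1 = -4)
M(X) = 2 (M(X) = (2 + X) - X = 2)
B(P) = -2*(2 + P)/(-1 + P) (B(P) = -2*(P + 2)/(P - 1) = -2*(2 + P)/(-1 + P))
-67 + B(-10)*126 = -67 + (2*(-2 - 1*(-10))/(-1 - 10))*126 = -67 + (2*(-2 + 10)/(-11))*126 = -67 + (2*(-1/11)*8)*126 = -67 - 16/11*126 = -67 - 2016/11 = -2753/11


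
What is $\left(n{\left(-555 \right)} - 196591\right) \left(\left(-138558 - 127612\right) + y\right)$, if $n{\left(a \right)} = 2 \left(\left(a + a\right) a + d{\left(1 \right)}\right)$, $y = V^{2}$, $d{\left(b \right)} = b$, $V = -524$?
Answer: $8704505466$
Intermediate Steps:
$y = 274576$ ($y = \left(-524\right)^{2} = 274576$)
$n{\left(a \right)} = 2 + 4 a^{2}$ ($n{\left(a \right)} = 2 \left(\left(a + a\right) a + 1\right) = 2 \left(2 a a + 1\right) = 2 \left(2 a^{2} + 1\right) = 2 \left(1 + 2 a^{2}\right) = 2 + 4 a^{2}$)
$\left(n{\left(-555 \right)} - 196591\right) \left(\left(-138558 - 127612\right) + y\right) = \left(\left(2 + 4 \left(-555\right)^{2}\right) - 196591\right) \left(\left(-138558 - 127612\right) + 274576\right) = \left(\left(2 + 4 \cdot 308025\right) - 196591\right) \left(-266170 + 274576\right) = \left(\left(2 + 1232100\right) - 196591\right) 8406 = \left(1232102 - 196591\right) 8406 = 1035511 \cdot 8406 = 8704505466$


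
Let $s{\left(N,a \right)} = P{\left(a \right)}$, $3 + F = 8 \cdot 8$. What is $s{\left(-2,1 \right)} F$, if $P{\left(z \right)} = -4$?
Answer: $-244$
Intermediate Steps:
$F = 61$ ($F = -3 + 8 \cdot 8 = -3 + 64 = 61$)
$s{\left(N,a \right)} = -4$
$s{\left(-2,1 \right)} F = \left(-4\right) 61 = -244$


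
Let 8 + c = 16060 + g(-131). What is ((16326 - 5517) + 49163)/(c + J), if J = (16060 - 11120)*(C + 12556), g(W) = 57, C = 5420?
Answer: 59972/88817549 ≈ 0.00067523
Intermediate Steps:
J = 88801440 (J = (16060 - 11120)*(5420 + 12556) = 4940*17976 = 88801440)
c = 16109 (c = -8 + (16060 + 57) = -8 + 16117 = 16109)
((16326 - 5517) + 49163)/(c + J) = ((16326 - 5517) + 49163)/(16109 + 88801440) = (10809 + 49163)/88817549 = 59972*(1/88817549) = 59972/88817549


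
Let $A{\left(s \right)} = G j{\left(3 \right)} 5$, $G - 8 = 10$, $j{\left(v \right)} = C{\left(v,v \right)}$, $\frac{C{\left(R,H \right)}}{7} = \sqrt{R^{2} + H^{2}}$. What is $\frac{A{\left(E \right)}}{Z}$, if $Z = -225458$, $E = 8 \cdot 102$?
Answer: $- \frac{945 \sqrt{2}}{112729} \approx -0.011855$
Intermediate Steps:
$C{\left(R,H \right)} = 7 \sqrt{H^{2} + R^{2}}$ ($C{\left(R,H \right)} = 7 \sqrt{R^{2} + H^{2}} = 7 \sqrt{H^{2} + R^{2}}$)
$j{\left(v \right)} = 7 \sqrt{2} \sqrt{v^{2}}$ ($j{\left(v \right)} = 7 \sqrt{v^{2} + v^{2}} = 7 \sqrt{2 v^{2}} = 7 \sqrt{2} \sqrt{v^{2}}$)
$G = 18$ ($G = 8 + 10 = 18$)
$E = 816$
$A{\left(s \right)} = 1890 \sqrt{2}$ ($A{\left(s \right)} = 18 \cdot 7 \sqrt{2} \sqrt{3^{2}} \cdot 5 = 18 \cdot 7 \sqrt{2} \sqrt{9} \cdot 5 = 18 \cdot 7 \sqrt{2} \cdot 3 \cdot 5 = 18 \cdot 21 \sqrt{2} \cdot 5 = 378 \sqrt{2} \cdot 5 = 1890 \sqrt{2}$)
$\frac{A{\left(E \right)}}{Z} = \frac{1890 \sqrt{2}}{-225458} = 1890 \sqrt{2} \left(- \frac{1}{225458}\right) = - \frac{945 \sqrt{2}}{112729}$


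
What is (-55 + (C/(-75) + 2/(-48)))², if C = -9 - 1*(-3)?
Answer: 1087482529/360000 ≈ 3020.8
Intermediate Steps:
C = -6 (C = -9 + 3 = -6)
(-55 + (C/(-75) + 2/(-48)))² = (-55 + (-6/(-75) + 2/(-48)))² = (-55 + (-6*(-1/75) + 2*(-1/48)))² = (-55 + (2/25 - 1/24))² = (-55 + 23/600)² = (-32977/600)² = 1087482529/360000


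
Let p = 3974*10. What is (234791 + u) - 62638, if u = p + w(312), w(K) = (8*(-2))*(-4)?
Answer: 211957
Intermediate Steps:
w(K) = 64 (w(K) = -16*(-4) = 64)
p = 39740
u = 39804 (u = 39740 + 64 = 39804)
(234791 + u) - 62638 = (234791 + 39804) - 62638 = 274595 - 62638 = 211957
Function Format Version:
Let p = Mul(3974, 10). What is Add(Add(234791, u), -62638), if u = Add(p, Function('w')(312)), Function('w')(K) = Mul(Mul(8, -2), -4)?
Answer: 211957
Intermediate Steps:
Function('w')(K) = 64 (Function('w')(K) = Mul(-16, -4) = 64)
p = 39740
u = 39804 (u = Add(39740, 64) = 39804)
Add(Add(234791, u), -62638) = Add(Add(234791, 39804), -62638) = Add(274595, -62638) = 211957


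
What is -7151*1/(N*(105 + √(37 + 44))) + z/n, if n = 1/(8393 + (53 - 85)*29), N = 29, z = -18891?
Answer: -466216474541/3306 ≈ -1.4102e+8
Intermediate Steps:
n = 1/7465 (n = 1/(8393 - 32*29) = 1/(8393 - 928) = 1/7465 ≈ 0.00013396)
-7151*1/(N*(105 + √(37 + 44))) + z/n = -7151*1/(29*(105 + √(37 + 44))) - 18891/1/7465 = -7151*1/(29*(105 + √81)) - 18891*7465 = -7151*1/(29*(105 + 9)) - 141021315 = -7151/(29*114) - 141021315 = -7151/3306 - 141021315 = -466216474541/3306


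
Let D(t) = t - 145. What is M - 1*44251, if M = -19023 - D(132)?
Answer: -63261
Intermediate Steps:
D(t) = -145 + t
M = -19010 (M = -19023 - (-145 + 132) = -19023 - 1*(-13) = -19023 + 13 = -19010)
M - 1*44251 = -19010 - 1*44251 = -19010 - 44251 = -63261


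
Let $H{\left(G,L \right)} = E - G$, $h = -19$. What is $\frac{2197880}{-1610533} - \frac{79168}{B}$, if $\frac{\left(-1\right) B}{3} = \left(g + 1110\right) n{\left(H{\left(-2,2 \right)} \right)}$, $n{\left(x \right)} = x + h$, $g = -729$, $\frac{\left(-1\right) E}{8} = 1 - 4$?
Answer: $\frac{109917438664}{12885874533} \approx 8.5301$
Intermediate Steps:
$E = 24$ ($E = - 8 \left(1 - 4\right) = \left(-8\right) \left(-3\right) = 24$)
$H{\left(G,L \right)} = 24 - G$
$n{\left(x \right)} = -19 + x$ ($n{\left(x \right)} = x - 19 = -19 + x$)
$B = -8001$ ($B = - 3 \left(-729 + 1110\right) \left(-19 + \left(24 - -2\right)\right) = - 3 \cdot 381 \left(-19 + \left(24 + 2\right)\right) = - 3 \cdot 381 \left(-19 + 26\right) = - 3 \cdot 381 \cdot 7 = \left(-3\right) 2667 = -8001$)
$\frac{2197880}{-1610533} - \frac{79168}{B} = \frac{2197880}{-1610533} - \frac{79168}{-8001} = 2197880 \left(- \frac{1}{1610533}\right) - - \frac{79168}{8001} = - \frac{2197880}{1610533} + \frac{79168}{8001} = \frac{109917438664}{12885874533}$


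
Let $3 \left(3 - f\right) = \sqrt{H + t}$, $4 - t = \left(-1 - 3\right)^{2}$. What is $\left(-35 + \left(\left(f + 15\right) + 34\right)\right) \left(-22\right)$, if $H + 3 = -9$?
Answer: $-374 + \frac{44 i \sqrt{6}}{3} \approx -374.0 + 35.926 i$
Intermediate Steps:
$H = -12$ ($H = -3 - 9 = -12$)
$t = -12$ ($t = 4 - \left(-1 - 3\right)^{2} = 4 - \left(-4\right)^{2} = 4 - 16 = -12$)
$f = 3 - \frac{2 i \sqrt{6}}{3}$ ($f = 3 - \frac{\sqrt{-12 - 12}}{3} = 3 - \frac{\sqrt{-24}}{3} = 3 - \frac{2 i \sqrt{6}}{3} \approx 3.0 - 1.633 i$)
$\left(-35 + \left(\left(f + 15\right) + 34\right)\right) \left(-22\right) = \left(-35 + \left(\left(\left(3 - \frac{2 i \sqrt{6}}{3}\right) + 15\right) + 34\right)\right) \left(-22\right) = \left(-35 + \left(\left(18 - \frac{2 i \sqrt{6}}{3}\right) + 34\right)\right) \left(-22\right) = \left(-35 + \left(52 - \frac{2 i \sqrt{6}}{3}\right)\right) \left(-22\right) = \left(17 - \frac{2 i \sqrt{6}}{3}\right) \left(-22\right) = -374 + \frac{44 i \sqrt{6}}{3}$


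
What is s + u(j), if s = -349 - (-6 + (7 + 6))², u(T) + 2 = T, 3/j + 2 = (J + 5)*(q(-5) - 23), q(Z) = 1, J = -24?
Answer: -166397/416 ≈ -399.99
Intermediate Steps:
j = 3/416 (j = 3/(-2 + (-24 + 5)*(1 - 23)) = 3/(-2 - 19*(-22)) = 3/(-2 + 418) = 3/416 ≈ 0.0072115)
u(T) = -2 + T
s = -398 (s = -349 - (-6 + 13)² = -349 - 1*7² = -349 - 1*49 = -349 - 49 = -398)
s + u(j) = -398 + (-2 + 3/416) = -398 - 829/416 = -166397/416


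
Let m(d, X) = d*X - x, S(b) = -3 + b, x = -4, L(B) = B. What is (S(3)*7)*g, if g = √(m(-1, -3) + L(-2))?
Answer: 0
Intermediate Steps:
m(d, X) = 4 + X*d (m(d, X) = d*X - 1*(-4) = X*d + 4 = 4 + X*d)
g = √5 (g = √((4 - 3*(-1)) - 2) = √((4 + 3) - 2) = √(7 - 2) = √5 ≈ 2.2361)
(S(3)*7)*g = ((-3 + 3)*7)*√5 = (0*7)*√5 = 0*√5 = 0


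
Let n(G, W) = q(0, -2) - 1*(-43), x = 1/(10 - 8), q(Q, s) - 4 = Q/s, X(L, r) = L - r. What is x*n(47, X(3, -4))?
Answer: 47/2 ≈ 23.500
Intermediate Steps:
q(Q, s) = 4 + Q/s
x = 1/2 ≈ 0.50000
n(G, W) = 47 (n(G, W) = (4 + 0/(-2)) - 1*(-43) = (4 + 0*(-1/2)) + 43 = (4 + 0) + 43 = 4 + 43 = 47)
x*n(47, X(3, -4)) = (1/2)*47 = 47/2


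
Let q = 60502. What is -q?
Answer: -60502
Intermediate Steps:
-q = -1*60502 = -60502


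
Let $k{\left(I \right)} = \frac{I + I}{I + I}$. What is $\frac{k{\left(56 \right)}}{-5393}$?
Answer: $- \frac{1}{5393} \approx -0.00018543$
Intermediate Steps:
$k{\left(I \right)} = 1$ ($k{\left(I \right)} = \frac{2 I}{2 I} = 2 I \frac{1}{2 I} = 1$)
$\frac{k{\left(56 \right)}}{-5393} = 1 \frac{1}{-5393} = 1 \left(- \frac{1}{5393}\right) = - \frac{1}{5393}$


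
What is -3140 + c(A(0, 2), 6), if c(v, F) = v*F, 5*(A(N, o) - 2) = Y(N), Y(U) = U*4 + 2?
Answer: -15628/5 ≈ -3125.6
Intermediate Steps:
Y(U) = 2 + 4*U (Y(U) = 4*U + 2 = 2 + 4*U)
A(N, o) = 12/5 + 4*N/5 (A(N, o) = 2 + (2 + 4*N)/5 = 2 + (⅖ + 4*N/5) = 12/5 + 4*N/5)
c(v, F) = F*v
-3140 + c(A(0, 2), 6) = -3140 + 6*(12/5 + (⅘)*0) = -3140 + 6*(12/5 + 0) = -3140 + 6*(12/5) = -3140 + 72/5 = -15628/5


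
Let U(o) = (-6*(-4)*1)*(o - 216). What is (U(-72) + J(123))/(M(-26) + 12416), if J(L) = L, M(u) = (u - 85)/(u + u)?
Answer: -353028/645743 ≈ -0.54670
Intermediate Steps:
U(o) = -5184 + 24*o (U(o) = (24*1)*(-216 + o) = 24*(-216 + o) = -5184 + 24*o)
M(u) = (-85 + u)/(2*u) (M(u) = (-85 + u)/((2*u)) = (-85 + u)*(1/(2*u)) = (-85 + u)/(2*u))
(U(-72) + J(123))/(M(-26) + 12416) = ((-5184 + 24*(-72)) + 123)/((1/2)*(-85 - 26)/(-26) + 12416) = ((-5184 - 1728) + 123)/((1/2)*(-1/26)*(-111) + 12416) = (-6912 + 123)/(111/52 + 12416) = -6789/645743/52 = -6789*52/645743 = -353028/645743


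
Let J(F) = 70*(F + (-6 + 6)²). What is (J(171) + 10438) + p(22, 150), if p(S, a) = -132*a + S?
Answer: 2630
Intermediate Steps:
p(S, a) = S - 132*a
J(F) = 70*F (J(F) = 70*(F + 0²) = 70*(F + 0) = 70*F)
(J(171) + 10438) + p(22, 150) = (70*171 + 10438) + (22 - 132*150) = (11970 + 10438) + (22 - 19800) = 22408 - 19778 = 2630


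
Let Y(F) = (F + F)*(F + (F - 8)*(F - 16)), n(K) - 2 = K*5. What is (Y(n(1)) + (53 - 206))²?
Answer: 5041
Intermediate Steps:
n(K) = 2 + 5*K (n(K) = 2 + K*5 = 2 + 5*K)
Y(F) = 2*F*(F + (-16 + F)*(-8 + F)) (Y(F) = (2*F)*(F + (-8 + F)*(-16 + F)) = (2*F)*(F + (-16 + F)*(-8 + F)) = 2*F*(F + (-16 + F)*(-8 + F)))
(Y(n(1)) + (53 - 206))² = (2*(2 + 5*1)*(128 + (2 + 5*1)² - 23*(2 + 5*1)) + (53 - 206))² = (2*(2 + 5)*(128 + (2 + 5)² - 23*(2 + 5)) - 153)² = (2*7*(128 + 7² - 23*7) - 153)² = (2*7*(128 + 49 - 161) - 153)² = (2*7*16 - 153)² = (224 - 153)² = 71² = 5041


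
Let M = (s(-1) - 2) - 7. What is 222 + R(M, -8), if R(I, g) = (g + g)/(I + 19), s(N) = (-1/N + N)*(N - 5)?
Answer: 1102/5 ≈ 220.40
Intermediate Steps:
s(N) = (-5 + N)*(N - 1/N) (s(N) = (N - 1/N)*(-5 + N) = (-5 + N)*(N - 1/N))
M = -9 (M = ((-1 + (-1)² - 5*(-1) + 5/(-1)) - 2) - 7 = ((-1 + 1 + 5 + 5*(-1)) - 2) - 7 = ((-1 + 1 + 5 - 5) - 2) - 7 = (0 - 2) - 7 = -2 - 7 = -9)
R(I, g) = 2*g/(19 + I) (R(I, g) = (2*g)/(19 + I) = 2*g/(19 + I))
222 + R(M, -8) = 222 + 2*(-8)/(19 - 9) = 222 + 2*(-8)/10 = 222 + 2*(-8)*(⅒) = 222 - 8/5 = 1102/5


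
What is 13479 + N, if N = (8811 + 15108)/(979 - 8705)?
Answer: 104114835/7726 ≈ 13476.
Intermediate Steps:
N = -23919/7726 (N = 23919/(-7726) = 23919*(-1/7726) = -23919/7726 ≈ -3.0959)
13479 + N = 13479 - 23919/7726 = 104114835/7726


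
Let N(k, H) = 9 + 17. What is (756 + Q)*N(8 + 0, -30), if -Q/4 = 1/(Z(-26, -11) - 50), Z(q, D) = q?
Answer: 373490/19 ≈ 19657.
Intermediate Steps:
N(k, H) = 26
Q = 1/19 (Q = -4/(-26 - 50) = -4/(-76) = -4*(-1/76) = 1/19 ≈ 0.052632)
(756 + Q)*N(8 + 0, -30) = (756 + 1/19)*26 = (14365/19)*26 = 373490/19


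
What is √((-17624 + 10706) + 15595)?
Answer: √8677 ≈ 93.150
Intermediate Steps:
√((-17624 + 10706) + 15595) = √(-6918 + 15595) = √8677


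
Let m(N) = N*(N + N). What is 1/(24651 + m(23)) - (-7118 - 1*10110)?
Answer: 442914653/25709 ≈ 17228.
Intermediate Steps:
m(N) = 2*N**2 (m(N) = N*(2*N) = 2*N**2)
1/(24651 + m(23)) - (-7118 - 1*10110) = 1/(24651 + 2*23**2) - (-7118 - 1*10110) = 1/(24651 + 2*529) - (-7118 - 10110) = 1/(24651 + 1058) - 1*(-17228) = 1/25709 + 17228 = 442914653/25709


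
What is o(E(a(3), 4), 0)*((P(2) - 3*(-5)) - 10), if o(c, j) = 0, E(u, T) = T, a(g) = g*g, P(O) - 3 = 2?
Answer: 0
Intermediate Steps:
P(O) = 5 (P(O) = 3 + 2 = 5)
a(g) = g²
o(E(a(3), 4), 0)*((P(2) - 3*(-5)) - 10) = 0*((5 - 3*(-5)) - 10) = 0*((5 - 1*(-15)) - 10) = 0*((5 + 15) - 10) = 0*(20 - 10) = 0*10 = 0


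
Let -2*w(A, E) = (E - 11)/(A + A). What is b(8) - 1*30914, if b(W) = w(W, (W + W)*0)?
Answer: -989237/32 ≈ -30914.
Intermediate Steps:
w(A, E) = -(-11 + E)/(4*A) (w(A, E) = -(E - 11)/(2*(A + A)) = -(-11 + E)/(2*(2*A)) = -(-11 + E)*1/(2*A)/2 = -(-11 + E)/(4*A))
b(W) = 11/(4*W) (b(W) = (11 - (W + W)*0)/(4*W) = (11 - 2*W*0)/(4*W) = (11 - 1*0)/(4*W) = (11 + 0)/(4*W) = (¼)*11/W = 11/(4*W))
b(8) - 1*30914 = (11/4)/8 - 1*30914 = (11/4)*(⅛) - 30914 = 11/32 - 30914 = -989237/32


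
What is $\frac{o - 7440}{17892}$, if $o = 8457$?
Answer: $\frac{113}{1988} \approx 0.056841$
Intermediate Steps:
$\frac{o - 7440}{17892} = \frac{8457 - 7440}{17892} = \left(8457 - 7440\right) \frac{1}{17892} = 1017 \cdot \frac{1}{17892} = \frac{113}{1988}$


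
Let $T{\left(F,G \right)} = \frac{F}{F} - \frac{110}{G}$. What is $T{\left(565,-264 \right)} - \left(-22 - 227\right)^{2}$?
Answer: $- \frac{743995}{12} \approx -62000.0$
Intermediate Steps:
$T{\left(F,G \right)} = 1 - \frac{110}{G}$
$T{\left(565,-264 \right)} - \left(-22 - 227\right)^{2} = \frac{-110 - 264}{-264} - \left(-22 - 227\right)^{2} = \left(- \frac{1}{264}\right) \left(-374\right) - \left(-249\right)^{2} = \frac{17}{12} - 62001 = - \frac{743995}{12}$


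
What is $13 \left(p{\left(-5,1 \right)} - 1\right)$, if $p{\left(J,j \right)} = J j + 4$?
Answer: $-26$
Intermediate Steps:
$p{\left(J,j \right)} = 4 + J j$
$13 \left(p{\left(-5,1 \right)} - 1\right) = 13 \left(\left(4 - 5\right) - 1\right) = 13 \left(-1 - 1\right) = 13 \left(-2\right) = -26$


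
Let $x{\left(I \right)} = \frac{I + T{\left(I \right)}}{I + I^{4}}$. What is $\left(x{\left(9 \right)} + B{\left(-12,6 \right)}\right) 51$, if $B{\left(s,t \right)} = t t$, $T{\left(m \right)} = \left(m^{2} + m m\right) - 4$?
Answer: $\frac{4023679}{2190} \approx 1837.3$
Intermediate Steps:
$T{\left(m \right)} = -4 + 2 m^{2}$ ($T{\left(m \right)} = \left(m^{2} + m^{2}\right) - 4 = 2 m^{2} - 4 = -4 + 2 m^{2}$)
$B{\left(s,t \right)} = t^{2}$
$x{\left(I \right)} = \frac{-4 + I + 2 I^{2}}{I + I^{4}}$ ($x{\left(I \right)} = \frac{I + \left(-4 + 2 I^{2}\right)}{I + I^{4}} = \frac{-4 + I + 2 I^{2}}{I + I^{4}}$)
$\left(x{\left(9 \right)} + B{\left(-12,6 \right)}\right) 51 = \left(\frac{-4 + 9 + 2 \cdot 9^{2}}{9 + 9^{4}} + 6^{2}\right) 51 = \left(\frac{-4 + 9 + 2 \cdot 81}{9 + 6561} + 36\right) 51 = \left(\frac{-4 + 9 + 162}{6570} + 36\right) 51 = \left(\frac{1}{6570} \cdot 167 + 36\right) 51 = \left(\frac{167}{6570} + 36\right) 51 = \frac{236687}{6570} \cdot 51 = \frac{4023679}{2190}$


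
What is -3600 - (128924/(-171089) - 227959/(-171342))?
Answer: -105549944358143/29314731438 ≈ -3600.6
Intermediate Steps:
-3600 - (128924/(-171089) - 227959/(-171342)) = -3600 - (128924*(-1/171089) - 227959*(-1/171342)) = -3600 - (-128924/171089 + 227959/171342) = -3600 - 1*16911181343/29314731438 = -3600 - 16911181343/29314731438 = -105549944358143/29314731438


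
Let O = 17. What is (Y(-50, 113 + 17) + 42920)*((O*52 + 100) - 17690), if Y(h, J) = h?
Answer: -716186220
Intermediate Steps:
(Y(-50, 113 + 17) + 42920)*((O*52 + 100) - 17690) = (-50 + 42920)*((17*52 + 100) - 17690) = 42870*((884 + 100) - 17690) = 42870*(984 - 17690) = 42870*(-16706) = -716186220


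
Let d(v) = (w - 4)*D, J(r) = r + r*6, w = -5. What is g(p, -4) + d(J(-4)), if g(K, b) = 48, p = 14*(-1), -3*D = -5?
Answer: 33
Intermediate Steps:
D = 5/3 (D = -⅓*(-5) = 5/3 ≈ 1.6667)
J(r) = 7*r (J(r) = r + 6*r = 7*r)
p = -14
d(v) = -15 (d(v) = (-5 - 4)*(5/3) = -9*5/3 = -15)
g(p, -4) + d(J(-4)) = 48 - 15 = 33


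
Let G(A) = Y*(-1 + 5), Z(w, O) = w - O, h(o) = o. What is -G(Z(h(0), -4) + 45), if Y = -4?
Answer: 16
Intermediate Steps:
G(A) = -16 (G(A) = -4*(-1 + 5) = -4*4 = -16)
-G(Z(h(0), -4) + 45) = -1*(-16) = 16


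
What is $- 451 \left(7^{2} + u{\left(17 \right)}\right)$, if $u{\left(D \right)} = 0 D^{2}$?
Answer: $-22099$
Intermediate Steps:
$u{\left(D \right)} = 0$
$- 451 \left(7^{2} + u{\left(17 \right)}\right) = - 451 \left(7^{2} + 0\right) = - 451 \left(49 + 0\right) = \left(-451\right) 49 = -22099$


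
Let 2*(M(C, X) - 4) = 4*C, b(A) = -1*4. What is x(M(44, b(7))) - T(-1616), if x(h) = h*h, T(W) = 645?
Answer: 7819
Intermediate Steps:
b(A) = -4
M(C, X) = 4 + 2*C (M(C, X) = 4 + (4*C)/2 = 4 + 2*C)
x(h) = h**2
x(M(44, b(7))) - T(-1616) = (4 + 2*44)**2 - 1*645 = (4 + 88)**2 - 645 = 92**2 - 645 = 8464 - 645 = 7819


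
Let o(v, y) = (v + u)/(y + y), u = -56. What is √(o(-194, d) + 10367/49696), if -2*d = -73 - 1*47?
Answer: I*√2604371682/37272 ≈ 1.3692*I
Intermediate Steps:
d = 60 (d = -(-73 - 1*47)/2 = -(-73 - 47)/2 = -½*(-120) = 60)
o(v, y) = (-56 + v)/(2*y) (o(v, y) = (v - 56)/(y + y) = (-56 + v)/((2*y)) = (-56 + v)*(1/(2*y)) = (-56 + v)/(2*y))
√(o(-194, d) + 10367/49696) = √((½)*(-56 - 194)/60 + 10367/49696) = √((½)*(1/60)*(-250) + 10367*(1/49696)) = √(-25/12 + 10367/49696) = √(-279499/149088) = I*√2604371682/37272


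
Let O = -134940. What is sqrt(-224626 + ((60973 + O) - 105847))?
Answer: 2*I*sqrt(101110) ≈ 635.96*I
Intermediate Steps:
sqrt(-224626 + ((60973 + O) - 105847)) = sqrt(-224626 + ((60973 - 134940) - 105847)) = sqrt(-224626 + (-73967 - 105847)) = sqrt(-224626 - 179814) = sqrt(-404440) = 2*I*sqrt(101110)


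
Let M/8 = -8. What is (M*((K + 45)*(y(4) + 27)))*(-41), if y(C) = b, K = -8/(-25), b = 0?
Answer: 80270784/25 ≈ 3.2108e+6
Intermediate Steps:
M = -64 (M = 8*(-8) = -64)
K = 8/25 (K = -8*(-1/25) = 8/25 ≈ 0.32000)
y(C) = 0
(M*((K + 45)*(y(4) + 27)))*(-41) = -64*(8/25 + 45)*(0 + 27)*(-41) = -72512*27/25*(-41) = -64*30591/25*(-41) = -1957824/25*(-41) = 80270784/25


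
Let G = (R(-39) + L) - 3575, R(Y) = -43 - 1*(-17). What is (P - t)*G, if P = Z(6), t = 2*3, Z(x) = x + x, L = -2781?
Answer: -38292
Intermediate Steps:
Z(x) = 2*x
t = 6
P = 12 (P = 2*6 = 12)
R(Y) = -26 (R(Y) = -43 + 17 = -26)
G = -6382 (G = (-26 - 2781) - 3575 = -2807 - 3575 = -6382)
(P - t)*G = (12 - 1*6)*(-6382) = (12 - 6)*(-6382) = 6*(-6382) = -38292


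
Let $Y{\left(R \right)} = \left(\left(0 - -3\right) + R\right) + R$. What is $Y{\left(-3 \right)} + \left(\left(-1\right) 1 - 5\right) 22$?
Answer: $-135$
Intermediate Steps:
$Y{\left(R \right)} = 3 + 2 R$ ($Y{\left(R \right)} = \left(\left(0 + 3\right) + R\right) + R = \left(3 + R\right) + R = 3 + 2 R$)
$Y{\left(-3 \right)} + \left(\left(-1\right) 1 - 5\right) 22 = \left(3 + 2 \left(-3\right)\right) + \left(\left(-1\right) 1 - 5\right) 22 = \left(3 - 6\right) + \left(-1 - 5\right) 22 = -3 - 132 = -135$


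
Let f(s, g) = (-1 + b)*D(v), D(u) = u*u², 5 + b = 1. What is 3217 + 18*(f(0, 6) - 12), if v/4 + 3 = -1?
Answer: 371641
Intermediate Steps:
b = -4 (b = -5 + 1 = -4)
v = -16 (v = -12 + 4*(-1) = -12 - 4 = -16)
D(u) = u³
f(s, g) = 20480 (f(s, g) = (-1 - 4)*(-16)³ = -5*(-4096) = 20480)
3217 + 18*(f(0, 6) - 12) = 3217 + 18*(20480 - 12) = 3217 + 18*20468 = 3217 + 368424 = 371641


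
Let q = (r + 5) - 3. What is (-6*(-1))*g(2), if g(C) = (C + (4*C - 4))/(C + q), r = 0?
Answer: 9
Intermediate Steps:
q = 2 (q = (0 + 5) - 3 = 5 - 3 = 2)
g(C) = (-4 + 5*C)/(2 + C) (g(C) = (C + (4*C - 4))/(C + 2) = (C + (-4 + 4*C))/(2 + C) = (-4 + 5*C)/(2 + C))
(-6*(-1))*g(2) = (-6*(-1))*((-4 + 5*2)/(2 + 2)) = 6*((-4 + 10)/4) = 6*((¼)*6) = 6*(3/2) = 9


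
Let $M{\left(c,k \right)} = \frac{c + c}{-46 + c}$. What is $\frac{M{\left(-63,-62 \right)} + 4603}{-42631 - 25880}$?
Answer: $- \frac{501853}{7467699} \approx -0.067203$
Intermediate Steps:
$M{\left(c,k \right)} = \frac{2 c}{-46 + c}$
$\frac{M{\left(-63,-62 \right)} + 4603}{-42631 - 25880} = \frac{2 \left(-63\right) \frac{1}{-46 - 63} + 4603}{-42631 - 25880} = \frac{2 \left(-63\right) \frac{1}{-109} + 4603}{-68511} = \left(2 \left(-63\right) \left(- \frac{1}{109}\right) + 4603\right) \left(- \frac{1}{68511}\right) = \left(\frac{126}{109} + 4603\right) \left(- \frac{1}{68511}\right) = \frac{501853}{109} \left(- \frac{1}{68511}\right) = - \frac{501853}{7467699}$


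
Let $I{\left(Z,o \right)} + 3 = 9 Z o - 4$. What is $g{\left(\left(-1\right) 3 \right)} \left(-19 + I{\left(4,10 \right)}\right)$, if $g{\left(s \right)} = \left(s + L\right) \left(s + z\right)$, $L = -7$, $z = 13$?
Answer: $-33400$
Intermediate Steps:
$I{\left(Z,o \right)} = -7 + 9 Z o$ ($I{\left(Z,o \right)} = -3 + \left(9 Z o - 4\right) = -3 + \left(-4 + 9 Z o\right) = -7 + 9 Z o$)
$g{\left(s \right)} = \left(-7 + s\right) \left(13 + s\right)$ ($g{\left(s \right)} = \left(s - 7\right) \left(s + 13\right) = \left(-7 + s\right) \left(13 + s\right)$)
$g{\left(\left(-1\right) 3 \right)} \left(-19 + I{\left(4,10 \right)}\right) = \left(-91 + \left(\left(-1\right) 3\right)^{2} + 6 \left(\left(-1\right) 3\right)\right) \left(-19 - \left(7 - 360\right)\right) = \left(-91 + \left(-3\right)^{2} + 6 \left(-3\right)\right) \left(-19 + \left(-7 + 360\right)\right) = \left(-91 + 9 - 18\right) \left(-19 + 353\right) = \left(-100\right) 334 = -33400$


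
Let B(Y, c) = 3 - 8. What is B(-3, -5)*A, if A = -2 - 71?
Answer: 365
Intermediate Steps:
B(Y, c) = -5
A = -73
B(-3, -5)*A = -5*(-73) = 365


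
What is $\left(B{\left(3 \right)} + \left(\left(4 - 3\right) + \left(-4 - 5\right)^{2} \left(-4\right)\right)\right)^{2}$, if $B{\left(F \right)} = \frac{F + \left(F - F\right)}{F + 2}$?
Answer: $\frac{2598544}{25} \approx 1.0394 \cdot 10^{5}$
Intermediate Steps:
$B{\left(F \right)} = \frac{F}{2 + F}$ ($B{\left(F \right)} = \frac{F + 0}{2 + F} = \frac{F}{2 + F}$)
$\left(B{\left(3 \right)} + \left(\left(4 - 3\right) + \left(-4 - 5\right)^{2} \left(-4\right)\right)\right)^{2} = \left(\frac{3}{2 + 3} + \left(\left(4 - 3\right) + \left(-4 - 5\right)^{2} \left(-4\right)\right)\right)^{2} = \left(\frac{3}{5} + \left(1 + \left(-9\right)^{2} \left(-4\right)\right)\right)^{2} = \left(3 \cdot \frac{1}{5} + \left(1 + 81 \left(-4\right)\right)\right)^{2} = \left(\frac{3}{5} + \left(1 - 324\right)\right)^{2} = \left(\frac{3}{5} - 323\right)^{2} = \left(- \frac{1612}{5}\right)^{2} = \frac{2598544}{25}$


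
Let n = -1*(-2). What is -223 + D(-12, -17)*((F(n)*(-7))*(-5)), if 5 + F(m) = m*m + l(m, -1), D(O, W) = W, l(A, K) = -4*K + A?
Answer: -3198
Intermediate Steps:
l(A, K) = A - 4*K
n = 2
F(m) = -1 + m + m**2 (F(m) = -5 + (m*m + (m - 4*(-1))) = -5 + (m**2 + (m + 4)) = -5 + (m**2 + (4 + m)) = -5 + (4 + m + m**2) = -1 + m + m**2)
-223 + D(-12, -17)*((F(n)*(-7))*(-5)) = -223 - 17*(-1 + 2 + 2**2)*(-7)*(-5) = -223 - 17*(-1 + 2 + 4)*(-7)*(-5) = -223 - 17*5*(-7)*(-5) = -223 - (-595)*(-5) = -223 - 17*175 = -223 - 2975 = -3198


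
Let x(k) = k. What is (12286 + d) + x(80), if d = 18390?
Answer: 30756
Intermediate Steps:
(12286 + d) + x(80) = (12286 + 18390) + 80 = 30676 + 80 = 30756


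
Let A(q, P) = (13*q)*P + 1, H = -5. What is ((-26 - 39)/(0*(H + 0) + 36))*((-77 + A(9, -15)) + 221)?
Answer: 52325/18 ≈ 2906.9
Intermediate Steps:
A(q, P) = 1 + 13*P*q (A(q, P) = 13*P*q + 1 = 1 + 13*P*q)
((-26 - 39)/(0*(H + 0) + 36))*((-77 + A(9, -15)) + 221) = ((-26 - 39)/(0*(-5 + 0) + 36))*((-77 + (1 + 13*(-15)*9)) + 221) = (-65/(0*(-5) + 36))*((-77 + (1 - 1755)) + 221) = (-65/(0 + 36))*((-77 - 1754) + 221) = (-65/36)*(-1831 + 221) = -65*1/36*(-1610) = -65/36*(-1610) = 52325/18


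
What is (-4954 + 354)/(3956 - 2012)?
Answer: -575/243 ≈ -2.3663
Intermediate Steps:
(-4954 + 354)/(3956 - 2012) = -4600/1944 = -4600*1/1944 = -575/243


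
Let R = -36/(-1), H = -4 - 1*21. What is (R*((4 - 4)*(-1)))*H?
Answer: 0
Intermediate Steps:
H = -25 (H = -4 - 21 = -25)
R = 36 (R = -36*(-1) = 36)
(R*((4 - 4)*(-1)))*H = (36*((4 - 4)*(-1)))*(-25) = (36*(0*(-1)))*(-25) = (36*0)*(-25) = 0*(-25) = 0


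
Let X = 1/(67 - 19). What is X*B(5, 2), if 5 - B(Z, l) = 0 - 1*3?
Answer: 1/6 ≈ 0.16667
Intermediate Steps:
X = 1/48 ≈ 0.020833
B(Z, l) = 8 (B(Z, l) = 5 - (0 - 1*3) = 5 - (0 - 3) = 5 - 1*(-3) = 5 + 3 = 8)
X*B(5, 2) = (1/48)*8 = 1/6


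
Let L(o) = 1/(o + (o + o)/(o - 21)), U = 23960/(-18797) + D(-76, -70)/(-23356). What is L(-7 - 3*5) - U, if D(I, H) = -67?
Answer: 242377024073/197999252132 ≈ 1.2241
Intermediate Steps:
U = -558350361/439022732 (U = 23960/(-18797) - 67/(-23356) = 23960*(-1/18797) - 67*(-1/23356) = -23960/18797 + 67/23356 = -558350361/439022732 ≈ -1.2718)
L(o) = 1/(o + 2*o/(-21 + o)) (L(o) = 1/(o + (2*o)/(-21 + o)) = 1/(o + 2*o/(-21 + o)))
L(-7 - 3*5) - U = (-21 + (-7 - 3*5))/((-7 - 3*5)*(-19 + (-7 - 3*5))) - 1*(-558350361/439022732) = (-21 + (-7 - 15))/((-7 - 15)*(-19 + (-7 - 15))) + 558350361/439022732 = (-21 - 22)/((-22)*(-19 - 22)) + 558350361/439022732 = -1/22*(-43)/(-41) + 558350361/439022732 = -1/22*(-1/41)*(-43) + 558350361/439022732 = -43/902 + 558350361/439022732 = 242377024073/197999252132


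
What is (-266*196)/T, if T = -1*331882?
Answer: 26068/165941 ≈ 0.15709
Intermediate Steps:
T = -331882
(-266*196)/T = -266*196/(-331882) = -52136*(-1/331882) = 26068/165941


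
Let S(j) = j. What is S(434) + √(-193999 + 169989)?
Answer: 434 + 49*I*√10 ≈ 434.0 + 154.95*I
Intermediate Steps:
S(434) + √(-193999 + 169989) = 434 + √(-193999 + 169989) = 434 + √(-24010) = 434 + 49*I*√10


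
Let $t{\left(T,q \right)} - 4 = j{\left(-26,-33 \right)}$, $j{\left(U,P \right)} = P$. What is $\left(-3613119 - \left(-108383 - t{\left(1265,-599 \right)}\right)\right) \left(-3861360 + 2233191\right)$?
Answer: $5706349725285$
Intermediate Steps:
$t{\left(T,q \right)} = -29$ ($t{\left(T,q \right)} = 4 - 33 = -29$)
$\left(-3613119 - \left(-108383 - t{\left(1265,-599 \right)}\right)\right) \left(-3861360 + 2233191\right) = \left(-3613119 + \left(\left(-29 + 258780\right) - 150397\right)\right) \left(-3861360 + 2233191\right) = \left(-3613119 + \left(258751 - 150397\right)\right) \left(-1628169\right) = \left(-3613119 + 108354\right) \left(-1628169\right) = \left(-3504765\right) \left(-1628169\right) = 5706349725285$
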